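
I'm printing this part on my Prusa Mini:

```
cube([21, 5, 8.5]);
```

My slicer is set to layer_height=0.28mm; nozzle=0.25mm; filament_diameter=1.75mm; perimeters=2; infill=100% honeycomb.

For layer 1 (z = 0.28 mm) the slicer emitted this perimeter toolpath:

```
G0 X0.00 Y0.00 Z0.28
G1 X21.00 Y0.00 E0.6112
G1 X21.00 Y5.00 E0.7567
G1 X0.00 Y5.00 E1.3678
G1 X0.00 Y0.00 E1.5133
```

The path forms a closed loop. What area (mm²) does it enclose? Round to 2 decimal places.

Apply the shoelace formula to the sequence of (X, Y) vertices; enclosed area = 105.00 mm².

105.00 mm²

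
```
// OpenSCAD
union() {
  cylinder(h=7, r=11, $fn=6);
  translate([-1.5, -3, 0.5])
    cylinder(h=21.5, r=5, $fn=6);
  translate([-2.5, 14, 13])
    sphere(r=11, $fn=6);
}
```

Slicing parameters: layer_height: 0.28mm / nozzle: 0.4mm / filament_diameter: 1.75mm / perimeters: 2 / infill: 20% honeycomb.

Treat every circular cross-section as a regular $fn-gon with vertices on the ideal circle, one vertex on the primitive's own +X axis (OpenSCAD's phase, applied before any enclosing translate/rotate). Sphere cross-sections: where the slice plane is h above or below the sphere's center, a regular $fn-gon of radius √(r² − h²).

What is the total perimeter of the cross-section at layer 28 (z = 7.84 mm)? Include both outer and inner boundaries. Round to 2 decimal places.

88.29 mm

At z = 7.84 mm: the cylinder is not intersected at this z (z outside [0, 7]); the cylinder at (-1.5, -3): section is a regular 6-gon, circumradius r=5 (perimeter = 2·6·5.000·sin(180°/6) = 30.00 mm); the r=11 sphere at (-2.5, 14) slices to a regular 6-gon of circumradius 9.715 (√(r²−h²) with h=5.16 from center) (perimeter = 2·6·9.715·sin(180°/6) = 58.29 mm); Taking the union: the 2 present regions are separate (no shared area or edge), so areas and boundary lengths simply add and each stays a separate island — boundary = 88.29 mm. Overall, the cross-section has 2 separate islands. Total boundary length (outer) = 88.29 mm.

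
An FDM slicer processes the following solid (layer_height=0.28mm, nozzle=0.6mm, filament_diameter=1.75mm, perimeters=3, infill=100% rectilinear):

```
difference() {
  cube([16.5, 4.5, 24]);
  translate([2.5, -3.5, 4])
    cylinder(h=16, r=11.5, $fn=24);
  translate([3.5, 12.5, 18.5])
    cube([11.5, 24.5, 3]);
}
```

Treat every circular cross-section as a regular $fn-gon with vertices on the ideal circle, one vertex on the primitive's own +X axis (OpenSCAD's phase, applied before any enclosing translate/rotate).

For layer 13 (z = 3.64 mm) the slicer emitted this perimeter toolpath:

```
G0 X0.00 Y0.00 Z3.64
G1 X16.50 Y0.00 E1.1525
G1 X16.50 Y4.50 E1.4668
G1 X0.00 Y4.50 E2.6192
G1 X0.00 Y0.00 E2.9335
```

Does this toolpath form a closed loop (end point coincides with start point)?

Start point (G0): (0.00, 0.00). End point (last G1): the path returns to the start — closed.

yes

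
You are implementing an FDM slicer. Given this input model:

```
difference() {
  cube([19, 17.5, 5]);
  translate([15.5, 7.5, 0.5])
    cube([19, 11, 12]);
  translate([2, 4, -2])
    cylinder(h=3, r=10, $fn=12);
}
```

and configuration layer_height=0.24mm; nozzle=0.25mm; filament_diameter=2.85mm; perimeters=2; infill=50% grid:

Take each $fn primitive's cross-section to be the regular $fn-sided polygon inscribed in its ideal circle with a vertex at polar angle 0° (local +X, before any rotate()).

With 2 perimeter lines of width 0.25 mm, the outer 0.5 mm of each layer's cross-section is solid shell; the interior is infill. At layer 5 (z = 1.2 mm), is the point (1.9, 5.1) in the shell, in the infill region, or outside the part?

At z = 1.2 mm: the 19×17.5 cube contributes its full rectangle; the cube at (15.5, 7.5) is present — its section is the full 19×11 rectangle; the cylinder at (2, 4) does not reach this height (z outside [-2, 1]); Subtracting the remaining from the first: starting from the 19×17.5 cube, the 19×11 cube at (15.5, 7.5) partially overlaps it — only the 35.00 mm² overlap (of its 209.00 mm²) is removed, clipping the outline — 1 connected region. Overall, the cross-section is a single solid region. The nearest boundary edge runs (0.00, 0.00)→(0.00, 17.50); distance from the point to it = 1.90 mm. The point is inside the cross-section and 1.90 mm from the nearest boundary — more than the 0.5 mm shell width (2 × 0.25), so it's in the infill interior.

infill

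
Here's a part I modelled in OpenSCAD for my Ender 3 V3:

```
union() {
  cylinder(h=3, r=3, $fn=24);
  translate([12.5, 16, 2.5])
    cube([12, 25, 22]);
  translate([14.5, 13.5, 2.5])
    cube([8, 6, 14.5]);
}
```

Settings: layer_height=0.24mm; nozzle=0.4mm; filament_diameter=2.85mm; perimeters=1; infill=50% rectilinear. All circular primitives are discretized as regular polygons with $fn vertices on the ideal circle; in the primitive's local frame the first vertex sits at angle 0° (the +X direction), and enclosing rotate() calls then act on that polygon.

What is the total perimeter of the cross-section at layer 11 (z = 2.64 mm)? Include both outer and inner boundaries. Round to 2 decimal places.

97.80 mm

At z = 2.64 mm: the r=3 cylinder contributes a regular 24-gon of circumradius 3 (perimeter = 2·24·3.000·sin(180°/24) = 18.80 mm); the cube at (12.5, 16) (footprint 12×25) is included at this height (perimeter 74.00 mm); the 8×6 cube at (14.5, 13.5) contributes its full rectangle (perimeter 28.00 mm); Combining (union): the regions partially overlap (shared area 28.00 mm²), so the edge portions inside another operand are dropped and the merged outline is re-measured after clipping — boundary = 97.80 mm. Overall, the cross-section has 2 separate islands. Total boundary length (outer) = 97.80 mm.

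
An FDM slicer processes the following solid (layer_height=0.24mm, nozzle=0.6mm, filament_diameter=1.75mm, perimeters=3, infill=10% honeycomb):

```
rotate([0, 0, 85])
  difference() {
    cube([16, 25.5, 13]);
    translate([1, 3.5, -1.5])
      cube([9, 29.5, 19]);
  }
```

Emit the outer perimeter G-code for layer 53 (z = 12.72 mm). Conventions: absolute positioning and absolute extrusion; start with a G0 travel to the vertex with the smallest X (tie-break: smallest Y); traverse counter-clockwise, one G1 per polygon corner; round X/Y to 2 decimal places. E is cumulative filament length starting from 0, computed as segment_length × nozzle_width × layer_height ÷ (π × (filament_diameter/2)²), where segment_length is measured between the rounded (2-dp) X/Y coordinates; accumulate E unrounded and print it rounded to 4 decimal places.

At z = 12.72 mm: the 16×25.5 cube contributes its full rectangle; the 9×29.5 cube at (1, 3.5) contributes its full rectangle; After the difference (first − rest): starting from the 16×25.5 cube, the 9×29.5 cube at (1, 3.5) partially overlaps it — only the 198.00 mm² overlap (of its 265.50 mm²) is removed, clipping the outline — 1 connected region; (rotated 85° about Z; rotation is an isometry so areas/perimeters/island counts are preserved). The outline is a single polygon with 8 vertices. Extrusion per mm of travel: 0.6 × 0.24 / (π × 0.875²) = 0.059868. Accumulating E over each segment gives final E = 7.6033.

G0 X-25.40 Y2.22 Z12.72
G1 X0.00 Y0.00 E1.5265
G1 X1.39 Y15.94 E2.4844
G1 X-24.01 Y18.16 E4.0108
G1 X-24.53 Y12.18 E4.3702
G1 X-2.62 Y10.27 E5.6869
G1 X-3.40 Y1.30 E6.2259
G1 X-25.32 Y3.22 E7.5433
G1 X-25.40 Y2.22 E7.6033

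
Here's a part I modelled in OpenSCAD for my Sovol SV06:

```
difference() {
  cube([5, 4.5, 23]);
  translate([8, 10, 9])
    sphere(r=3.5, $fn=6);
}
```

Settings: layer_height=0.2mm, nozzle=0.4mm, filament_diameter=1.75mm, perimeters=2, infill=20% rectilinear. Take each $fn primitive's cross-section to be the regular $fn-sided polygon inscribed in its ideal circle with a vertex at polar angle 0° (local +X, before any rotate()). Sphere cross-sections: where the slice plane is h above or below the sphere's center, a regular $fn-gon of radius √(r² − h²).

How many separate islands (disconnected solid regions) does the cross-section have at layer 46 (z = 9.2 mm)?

At z = 9.2 mm: the cube (footprint 5×4.5) is included at this height; the sphere at (8, 10): section is a regular 6-gon, circumradius = √(r²−h²) = √(3.5²−0.2²) = 3.494; Subtracting the remaining from the first: starting from the 5×4.5 cube, the r=3.5 sphere at (8, 10) misses the remaining region (no effect) — 1 connected region. Overall, the cross-section is a single solid region. Island count = 1.

1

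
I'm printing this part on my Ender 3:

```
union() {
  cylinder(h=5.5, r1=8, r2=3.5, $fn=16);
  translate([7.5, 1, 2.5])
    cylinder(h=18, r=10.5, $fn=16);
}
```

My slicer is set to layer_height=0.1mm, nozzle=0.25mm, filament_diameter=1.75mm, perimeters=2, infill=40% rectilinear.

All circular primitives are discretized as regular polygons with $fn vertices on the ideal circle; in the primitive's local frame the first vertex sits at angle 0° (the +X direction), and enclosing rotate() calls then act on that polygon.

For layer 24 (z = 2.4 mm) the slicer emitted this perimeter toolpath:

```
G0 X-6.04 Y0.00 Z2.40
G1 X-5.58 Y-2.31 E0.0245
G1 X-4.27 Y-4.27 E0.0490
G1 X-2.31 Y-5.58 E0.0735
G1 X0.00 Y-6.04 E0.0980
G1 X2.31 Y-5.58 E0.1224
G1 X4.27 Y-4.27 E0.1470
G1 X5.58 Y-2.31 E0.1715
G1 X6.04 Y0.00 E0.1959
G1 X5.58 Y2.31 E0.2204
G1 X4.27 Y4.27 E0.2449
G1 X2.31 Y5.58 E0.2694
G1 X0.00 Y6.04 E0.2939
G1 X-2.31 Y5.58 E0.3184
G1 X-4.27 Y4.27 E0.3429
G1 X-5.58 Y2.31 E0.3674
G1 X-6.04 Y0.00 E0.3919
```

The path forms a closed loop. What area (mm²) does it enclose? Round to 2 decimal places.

111.66 mm²

Apply the shoelace formula to the sequence of (X, Y) vertices; enclosed area = 111.66 mm².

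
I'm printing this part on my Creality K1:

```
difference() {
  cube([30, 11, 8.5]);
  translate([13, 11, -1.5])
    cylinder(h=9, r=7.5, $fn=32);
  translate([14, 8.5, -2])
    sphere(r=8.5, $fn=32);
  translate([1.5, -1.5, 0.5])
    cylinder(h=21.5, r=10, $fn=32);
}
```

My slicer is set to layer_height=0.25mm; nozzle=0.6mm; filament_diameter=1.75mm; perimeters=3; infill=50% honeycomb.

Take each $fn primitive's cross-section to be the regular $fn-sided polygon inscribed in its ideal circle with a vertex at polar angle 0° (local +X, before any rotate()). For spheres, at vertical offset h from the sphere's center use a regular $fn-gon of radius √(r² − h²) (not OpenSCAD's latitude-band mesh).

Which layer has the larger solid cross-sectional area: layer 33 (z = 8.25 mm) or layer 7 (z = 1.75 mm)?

layer 33 (z = 8.25 mm)

Layer 33 (z = 8.25): the 30×11 cube contributes its full rectangle (area 330.00 mm²); the cylinder at (13, 11) is absent (z outside [-1.5, 7.5]); the sphere at (14, 8.5) is not intersected at this z (|z−center|=10.250 > r=8.5); the cylinder at (1.5, -1.5): section is a regular 32-gon, circumradius r=10 (area = (32/2)·10.000²·sin(360°/32) = 312.14 mm²); After the difference (first − rest): starting from the 30×11 cube (330.00 mm²), the r=10 cylinder at (1.5, -1.5) partially overlaps it — only the 75.79 mm² overlap (of its 312.14 mm²) is removed, clipping the outline — area = 254.21 mm². So its area = 254.21 mm². Layer 7 (z = 1.75): the cube (footprint 30×11) is included at this height (area 330.00 mm²); the cylinder at (13, 11): section is a regular 32-gon, circumradius r=7.5 (area = (32/2)·7.500²·sin(360°/32) = 175.58 mm²); the sphere at (14, 8.5): section is a regular 32-gon, circumradius = √(r²−h²) = √(8.5²−3.75²) = 7.628 (area = (32/2)·7.628²·sin(360°/32) = 181.63 mm²); the cylinder at (1.5, -1.5): section is a regular 32-gon, circumradius r=10 (area = (32/2)·10.000²·sin(360°/32) = 312.14 mm²); Subtracting the remaining from the first: starting from the 30×11 cube (330.00 mm²), the r=7.5 cylinder at (13, 11) partially overlaps it — only the 87.79 mm² overlap (of its 175.58 mm²) is removed, clipping the outline; the r=8.5 sphere at (14, 8.5) partially overlaps it — only the 42.78 mm² overlap (of its 181.63 mm²) is removed, clipping the outline; the r=10 cylinder at (1.5, -1.5) partially overlaps it — only the 68.23 mm² overlap (of its 312.14 mm²) is removed, clipping the outline — area = 131.19 mm². So its area = 131.19 mm². Layer 33 is larger (254.21 vs 131.19 mm²).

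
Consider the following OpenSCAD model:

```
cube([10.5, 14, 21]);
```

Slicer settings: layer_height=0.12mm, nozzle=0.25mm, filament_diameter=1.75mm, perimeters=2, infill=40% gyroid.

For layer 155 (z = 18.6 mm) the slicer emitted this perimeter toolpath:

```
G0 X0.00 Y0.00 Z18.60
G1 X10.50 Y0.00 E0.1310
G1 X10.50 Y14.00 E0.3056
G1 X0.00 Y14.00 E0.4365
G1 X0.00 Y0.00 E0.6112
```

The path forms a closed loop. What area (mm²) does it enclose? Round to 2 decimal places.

Apply the shoelace formula to the sequence of (X, Y) vertices; enclosed area = 147.00 mm².

147.00 mm²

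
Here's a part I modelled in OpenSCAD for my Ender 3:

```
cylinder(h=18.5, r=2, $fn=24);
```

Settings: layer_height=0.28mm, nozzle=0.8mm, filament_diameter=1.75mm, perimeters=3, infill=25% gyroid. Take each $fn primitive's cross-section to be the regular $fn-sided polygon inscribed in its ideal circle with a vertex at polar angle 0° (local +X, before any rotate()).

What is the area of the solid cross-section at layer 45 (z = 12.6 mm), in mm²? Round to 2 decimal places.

12.42 mm²

At z = 12.6 mm: the r=2 cylinder contributes a regular 24-gon of circumradius 2 (area = (24/2)·2.000²·sin(360°/24) = 12.42 mm²). Overall, the cross-section is a single solid region. Net area = 12.42 mm².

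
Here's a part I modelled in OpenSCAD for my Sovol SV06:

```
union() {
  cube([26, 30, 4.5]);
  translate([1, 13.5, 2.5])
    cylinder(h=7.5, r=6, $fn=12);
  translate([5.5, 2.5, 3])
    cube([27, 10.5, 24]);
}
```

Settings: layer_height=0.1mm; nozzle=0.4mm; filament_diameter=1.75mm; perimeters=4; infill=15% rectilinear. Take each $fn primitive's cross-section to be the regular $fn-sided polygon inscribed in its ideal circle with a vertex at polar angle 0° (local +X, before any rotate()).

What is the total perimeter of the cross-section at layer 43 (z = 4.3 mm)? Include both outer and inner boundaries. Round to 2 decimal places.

130.10 mm

At z = 4.3 mm: the 26×30 cube contributes its full rectangle (perimeter 112.00 mm); the r=6 cylinder at (1, 13.5) contributes a regular 12-gon of circumradius 6 (perimeter = 2·12·6.000·sin(180°/12) = 37.27 mm); the cube at (5.5, 2.5) (footprint 27×10.5) is included at this height (perimeter 75.00 mm); Merging all regions: the regions partially overlap (shared area 280.98 mm²), so the edge portions inside another operand are dropped and the merged outline is re-measured after clipping — boundary = 130.10 mm. Overall, the cross-section is a single solid region. Total boundary length (outer) = 130.10 mm.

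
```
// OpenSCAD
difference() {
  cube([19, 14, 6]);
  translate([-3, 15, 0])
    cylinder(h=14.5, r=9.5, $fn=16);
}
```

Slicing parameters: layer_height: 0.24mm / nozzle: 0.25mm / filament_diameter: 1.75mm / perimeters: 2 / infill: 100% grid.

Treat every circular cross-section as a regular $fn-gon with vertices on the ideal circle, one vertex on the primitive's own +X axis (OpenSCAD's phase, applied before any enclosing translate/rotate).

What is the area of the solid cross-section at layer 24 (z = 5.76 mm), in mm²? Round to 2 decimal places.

230.93 mm²

At z = 5.76 mm: the 19×14 cube contributes its full rectangle (area 266.00 mm²); the r=9.5 cylinder at (-3, 15) contributes a regular 16-gon of circumradius 9.5 (area = (16/2)·9.500²·sin(360°/16) = 276.30 mm²); Subtracting the remaining from the first: starting from the 19×14 cube (266.00 mm²), the r=9.5 cylinder at (-3, 15) partially overlaps it — only the 35.07 mm² overlap (of its 276.30 mm²) is removed, clipping the outline — area = 230.93 mm². Overall, the cross-section is a single solid region. Net area = 230.93 mm².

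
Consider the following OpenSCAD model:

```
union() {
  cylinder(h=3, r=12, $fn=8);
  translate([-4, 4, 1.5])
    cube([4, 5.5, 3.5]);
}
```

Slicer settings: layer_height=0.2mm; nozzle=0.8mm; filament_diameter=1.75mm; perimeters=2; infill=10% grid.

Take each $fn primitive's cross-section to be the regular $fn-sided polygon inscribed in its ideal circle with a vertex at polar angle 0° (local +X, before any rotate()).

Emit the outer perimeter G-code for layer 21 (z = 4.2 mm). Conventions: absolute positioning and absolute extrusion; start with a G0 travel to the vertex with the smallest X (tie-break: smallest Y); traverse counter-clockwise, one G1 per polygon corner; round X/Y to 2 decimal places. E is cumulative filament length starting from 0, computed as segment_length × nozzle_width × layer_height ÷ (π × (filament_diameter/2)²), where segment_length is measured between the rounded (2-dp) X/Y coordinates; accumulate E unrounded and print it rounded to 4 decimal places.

At z = 4.2 mm: the cylinder does not reach this height (z outside [0, 3]); the cube at (-4, 4) is present — its section is the full 4×5.5 rectangle; Combining (union): only the 4×5.5 cube at (-4, 4) is present, so the union is just that shape — 1 connected region. The outline is a single polygon with 4 vertices. Extrusion per mm of travel: 0.8 × 0.2 / (π × 0.875²) = 0.066520. Accumulating E over each segment gives final E = 1.2639.

G0 X-4.00 Y4.00 Z4.20
G1 X0.00 Y4.00 E0.2661
G1 X0.00 Y9.50 E0.6319
G1 X-4.00 Y9.50 E0.8980
G1 X-4.00 Y4.00 E1.2639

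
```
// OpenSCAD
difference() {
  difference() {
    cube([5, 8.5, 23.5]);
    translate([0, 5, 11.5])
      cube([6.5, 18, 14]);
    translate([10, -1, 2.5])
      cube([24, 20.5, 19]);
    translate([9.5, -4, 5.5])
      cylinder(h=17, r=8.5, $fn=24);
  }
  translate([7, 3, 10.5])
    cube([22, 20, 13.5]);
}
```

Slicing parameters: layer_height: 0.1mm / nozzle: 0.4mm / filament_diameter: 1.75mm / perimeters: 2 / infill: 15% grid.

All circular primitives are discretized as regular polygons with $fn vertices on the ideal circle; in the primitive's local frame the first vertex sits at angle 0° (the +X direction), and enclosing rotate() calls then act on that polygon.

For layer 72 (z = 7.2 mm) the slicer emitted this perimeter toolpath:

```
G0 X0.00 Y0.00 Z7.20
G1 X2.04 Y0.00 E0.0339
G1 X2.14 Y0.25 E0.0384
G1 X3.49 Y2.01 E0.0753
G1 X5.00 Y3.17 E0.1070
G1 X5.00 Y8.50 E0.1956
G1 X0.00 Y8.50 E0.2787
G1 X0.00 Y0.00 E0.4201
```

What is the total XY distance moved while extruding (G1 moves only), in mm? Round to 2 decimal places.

Sum the Euclidean lengths of each G1 segment: total = 25.26 mm.

25.26 mm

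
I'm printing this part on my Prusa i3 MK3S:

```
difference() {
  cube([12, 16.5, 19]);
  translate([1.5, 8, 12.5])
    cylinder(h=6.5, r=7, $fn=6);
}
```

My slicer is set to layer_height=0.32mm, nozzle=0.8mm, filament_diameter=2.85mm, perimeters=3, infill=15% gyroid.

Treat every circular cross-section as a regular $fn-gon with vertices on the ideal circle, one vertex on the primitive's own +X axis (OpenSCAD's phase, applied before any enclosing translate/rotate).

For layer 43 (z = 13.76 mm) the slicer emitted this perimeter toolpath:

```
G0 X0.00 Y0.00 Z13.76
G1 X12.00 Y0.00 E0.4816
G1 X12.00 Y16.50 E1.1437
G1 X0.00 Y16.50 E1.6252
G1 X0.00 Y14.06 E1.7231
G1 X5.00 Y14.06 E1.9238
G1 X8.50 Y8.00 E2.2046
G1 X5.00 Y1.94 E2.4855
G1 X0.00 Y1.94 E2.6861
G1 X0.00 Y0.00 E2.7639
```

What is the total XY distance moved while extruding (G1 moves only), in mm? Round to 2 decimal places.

68.88 mm

Sum the Euclidean lengths of each G1 segment: total = 68.88 mm.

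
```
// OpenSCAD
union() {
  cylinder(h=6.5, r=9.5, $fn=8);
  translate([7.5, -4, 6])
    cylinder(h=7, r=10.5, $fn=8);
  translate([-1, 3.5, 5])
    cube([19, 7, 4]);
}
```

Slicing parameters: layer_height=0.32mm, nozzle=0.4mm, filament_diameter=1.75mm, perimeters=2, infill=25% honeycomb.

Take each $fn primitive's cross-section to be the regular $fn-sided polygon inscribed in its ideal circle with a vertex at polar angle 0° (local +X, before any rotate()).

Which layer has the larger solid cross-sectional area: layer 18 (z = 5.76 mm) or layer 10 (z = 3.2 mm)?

layer 18 (z = 5.76 mm)

Layer 18 (z = 5.76): the cylinder: section is a regular 8-gon, circumradius r=9.5 (area = (8/2)·9.500²·sin(360°/8) = 255.27 mm²); the cylinder at (7.5, -4) is absent (z outside [6, 13]); the cube at (-1, 3.5) (footprint 19×7) is included at this height (area 133.00 mm²); Merging all regions: the regions partially overlap — summed areas 388.27 mm² minus the doubly-counted overlap 38.90 mm² gives 349.37 mm² — area = 349.37 mm². So its area = 349.37 mm². Layer 10 (z = 3.2): the cylinder: section is a regular 8-gon, circumradius r=9.5 (area = (8/2)·9.500²·sin(360°/8) = 255.27 mm²); the cylinder at (7.5, -4) does not reach this height (z outside [6, 13]); the cube at (-1, 3.5) is not intersected at this z (z outside [5, 9]); Merging all regions: only the r=9.5 cylinder is present, so the union is just that shape — area = 255.27 mm². So its area = 255.27 mm². Layer 18 is larger (349.37 vs 255.27 mm²).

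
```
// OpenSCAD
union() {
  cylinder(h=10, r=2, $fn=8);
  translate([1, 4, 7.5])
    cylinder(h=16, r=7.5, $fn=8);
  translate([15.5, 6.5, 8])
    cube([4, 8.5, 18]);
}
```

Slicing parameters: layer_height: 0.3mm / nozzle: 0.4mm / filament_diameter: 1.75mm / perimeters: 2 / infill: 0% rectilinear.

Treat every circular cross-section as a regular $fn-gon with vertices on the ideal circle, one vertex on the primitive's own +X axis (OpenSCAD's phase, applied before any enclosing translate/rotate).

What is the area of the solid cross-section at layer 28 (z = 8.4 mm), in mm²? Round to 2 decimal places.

193.10 mm²

At z = 8.4 mm: the r=2 cylinder gives a regular 8-gon of circumradius 2 (constant along its height) (area = (8/2)·2.000²·sin(360°/8) = 11.31 mm²); the r=7.5 cylinder at (1, 4) gives a regular 8-gon of circumradius 7.5 (constant along its height) (area = (8/2)·7.500²·sin(360°/8) = 159.10 mm²); the cube at (15.5, 6.5) (footprint 4×8.5) is included at this height (area 34.00 mm²); Taking the union: the regions partially overlap — summed areas 204.41 mm² minus the doubly-counted overlap 11.31 mm² gives 193.10 mm² — area = 193.10 mm². Overall, the cross-section has 2 separate islands. Net area = 193.10 mm².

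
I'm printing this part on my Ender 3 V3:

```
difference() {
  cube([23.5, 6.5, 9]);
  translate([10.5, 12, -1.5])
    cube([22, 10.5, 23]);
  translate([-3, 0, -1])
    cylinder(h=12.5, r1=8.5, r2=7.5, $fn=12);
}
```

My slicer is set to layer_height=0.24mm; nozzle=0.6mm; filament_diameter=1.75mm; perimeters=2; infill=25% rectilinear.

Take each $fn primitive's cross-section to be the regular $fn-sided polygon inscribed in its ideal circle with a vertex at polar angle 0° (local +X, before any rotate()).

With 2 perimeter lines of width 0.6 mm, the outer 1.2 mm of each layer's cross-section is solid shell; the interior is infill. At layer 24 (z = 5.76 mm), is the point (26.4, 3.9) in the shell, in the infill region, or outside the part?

At z = 5.76 mm: the 23.5×6.5 cube contributes its full rectangle; the 22×10.5 cube at (10.5, 12) contributes its full rectangle; the cone at (-3, 0): at t=0.541 of its height the radius interpolates to r₁+(r₂−r₁)t = 7.959, giving a regular 12-gon of that circumradius; Taking the first minus the rest: starting from the 23.5×6.5 cube, the 22×10.5 cube at (10.5, 12) misses the remaining region (no effect); the cone at (-3, 0) partially overlaps it — only the 24.25 mm² overlap (of its 190.05 mm²) is removed, clipping the outline — 1 connected region. Overall, the cross-section is a single solid region. The nearest boundary edge runs (23.50, 6.50)→(23.50, 0.00); distance from the point to it = 2.90 mm. The point is not inside any of the regions above, so it lies outside the cross-section (2.90 mm from the nearest boundary).

outside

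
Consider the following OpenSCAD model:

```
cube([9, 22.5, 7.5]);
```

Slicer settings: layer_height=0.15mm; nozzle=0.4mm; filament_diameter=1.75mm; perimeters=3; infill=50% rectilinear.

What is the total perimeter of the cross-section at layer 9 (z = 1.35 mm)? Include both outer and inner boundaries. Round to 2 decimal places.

63.00 mm

At z = 1.35 mm: the 9×22.5 cube contributes its full rectangle (perimeter 63.00 mm). Overall, the cross-section is a single solid region. Total boundary length (outer) = 63.00 mm.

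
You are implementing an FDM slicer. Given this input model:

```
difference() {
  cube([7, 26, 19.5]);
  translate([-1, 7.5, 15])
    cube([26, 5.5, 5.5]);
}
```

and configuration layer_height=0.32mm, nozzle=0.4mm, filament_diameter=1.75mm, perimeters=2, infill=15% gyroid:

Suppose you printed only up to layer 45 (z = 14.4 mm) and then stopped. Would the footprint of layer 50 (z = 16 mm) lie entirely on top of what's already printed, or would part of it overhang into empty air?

Compare the two slices. At z = 14.4: the 7×26 cube contributes its full rectangle (area 182.00 mm²); the cube at (-1, 7.5) does not reach this height (z outside [15, 20.5]); After the difference (first − rest): none of the subtracted shapes is present at this height, so the 7×26 cube is unchanged — area = 182.00 mm². At z = 16: the 7×26 cube contributes its full rectangle (area 182.00 mm²); the 26×5.5 cube at (-1, 7.5) contributes its full rectangle (area 143.00 mm²); Subtracting the remaining from the first: starting from the 7×26 cube (182.00 mm²), the 26×5.5 cube at (-1, 7.5) partially overlaps it — only the 38.50 mm² overlap (of its 143.00 mm²) is removed, clipping the outline — area = 143.50 mm². Checking containment: the cross-section at z = 16 is a subset of the cross-section at z = 14.4.

entirely on top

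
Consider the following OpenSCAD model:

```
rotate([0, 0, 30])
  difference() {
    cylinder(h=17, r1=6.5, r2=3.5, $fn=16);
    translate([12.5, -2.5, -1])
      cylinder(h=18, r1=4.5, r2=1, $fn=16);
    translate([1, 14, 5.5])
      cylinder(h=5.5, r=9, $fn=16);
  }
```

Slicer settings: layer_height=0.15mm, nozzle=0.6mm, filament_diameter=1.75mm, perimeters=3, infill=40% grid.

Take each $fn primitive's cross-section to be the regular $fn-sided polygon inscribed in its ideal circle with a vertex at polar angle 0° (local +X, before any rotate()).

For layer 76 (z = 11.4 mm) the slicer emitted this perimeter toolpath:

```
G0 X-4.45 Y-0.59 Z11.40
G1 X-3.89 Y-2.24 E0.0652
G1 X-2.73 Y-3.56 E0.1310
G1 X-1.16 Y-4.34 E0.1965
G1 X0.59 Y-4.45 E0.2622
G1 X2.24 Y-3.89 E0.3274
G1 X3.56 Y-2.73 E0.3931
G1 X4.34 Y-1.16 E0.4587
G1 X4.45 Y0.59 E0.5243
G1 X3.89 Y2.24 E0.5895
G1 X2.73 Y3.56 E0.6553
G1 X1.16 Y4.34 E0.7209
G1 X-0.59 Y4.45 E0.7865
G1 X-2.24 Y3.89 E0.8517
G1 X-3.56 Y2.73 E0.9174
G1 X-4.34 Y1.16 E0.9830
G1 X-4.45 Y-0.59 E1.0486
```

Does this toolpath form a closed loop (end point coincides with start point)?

Start point (G0): (-4.45, -0.59). End point (last G1): the path returns to the start — closed.

yes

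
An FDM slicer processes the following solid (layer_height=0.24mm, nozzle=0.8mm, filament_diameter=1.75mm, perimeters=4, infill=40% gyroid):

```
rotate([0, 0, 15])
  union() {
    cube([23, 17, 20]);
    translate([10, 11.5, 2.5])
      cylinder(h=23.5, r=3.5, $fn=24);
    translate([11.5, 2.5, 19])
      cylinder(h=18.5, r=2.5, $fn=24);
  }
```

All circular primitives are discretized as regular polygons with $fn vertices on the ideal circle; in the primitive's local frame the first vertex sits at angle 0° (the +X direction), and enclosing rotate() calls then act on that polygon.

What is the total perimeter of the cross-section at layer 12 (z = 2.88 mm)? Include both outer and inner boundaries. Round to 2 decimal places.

80.00 mm

At z = 2.88 mm: the 23×17 cube contributes its full rectangle (perimeter 80.00 mm); the r=3.5 cylinder at (10, 11.5) contributes a regular 24-gon of circumradius 3.5 (perimeter = 2·24·3.500·sin(180°/24) = 21.93 mm); the cylinder at (11.5, 2.5) is absent (z outside [19, 37.5]); Taking the union: the r=3.5 cylinder at (10, 11.5) lies entirely inside the 23×17 cube, so the union is just the 23×17 cube — boundary = 80.00 mm; (rotated 15° about Z; rotation is an isometry so areas/perimeters/island counts are preserved). Overall, the cross-section is a single solid region. Total boundary length (outer) = 80.00 mm.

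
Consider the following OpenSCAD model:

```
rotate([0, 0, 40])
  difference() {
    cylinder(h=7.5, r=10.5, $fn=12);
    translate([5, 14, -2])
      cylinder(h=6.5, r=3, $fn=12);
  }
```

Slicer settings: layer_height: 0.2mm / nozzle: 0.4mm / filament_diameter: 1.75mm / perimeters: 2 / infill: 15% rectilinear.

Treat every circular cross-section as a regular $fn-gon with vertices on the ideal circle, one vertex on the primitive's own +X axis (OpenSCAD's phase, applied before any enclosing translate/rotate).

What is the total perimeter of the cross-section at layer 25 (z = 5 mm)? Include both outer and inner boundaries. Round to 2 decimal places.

At z = 5 mm: the r=10.5 cylinder gives a regular 12-gon of circumradius 10.5 (constant along its height) (perimeter = 2·12·10.500·sin(180°/12) = 65.22 mm); the cylinder at (5, 14) does not reach this height (z outside [-2, 4.5]); After the difference (first − rest): none of the subtracted shapes is present at this height, so the r=10.5 cylinder is unchanged — boundary = 65.22 mm; (whole slice rotated 40° about Z — lengths, areas and connectivity unchanged). Overall, the cross-section is a single solid region. Total boundary length (outer) = 65.22 mm.

65.22 mm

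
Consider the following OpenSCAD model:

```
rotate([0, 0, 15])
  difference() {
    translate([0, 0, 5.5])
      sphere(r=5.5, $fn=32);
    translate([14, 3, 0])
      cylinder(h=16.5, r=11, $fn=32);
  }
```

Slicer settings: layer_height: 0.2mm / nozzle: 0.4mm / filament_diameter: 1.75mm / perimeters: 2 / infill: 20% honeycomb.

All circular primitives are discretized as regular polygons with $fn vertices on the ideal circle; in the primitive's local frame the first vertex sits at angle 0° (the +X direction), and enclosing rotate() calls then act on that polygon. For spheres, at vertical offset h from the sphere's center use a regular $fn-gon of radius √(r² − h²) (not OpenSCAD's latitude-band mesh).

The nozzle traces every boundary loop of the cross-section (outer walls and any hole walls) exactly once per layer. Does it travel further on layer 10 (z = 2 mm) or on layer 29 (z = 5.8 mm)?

Layer 10 (z = 2): the sphere: section is a regular 32-gon, circumradius = √(r²−h²) = √(5.5²−3.5²) = 4.243 (perimeter = 2·32·4.243·sin(180°/32) = 26.61 mm); the cylinder at (14, 3): section is a regular 32-gon, circumradius r=11 (perimeter = 2·32·11.000·sin(180°/32) = 69.00 mm); After the difference (first − rest): starting from the r=5.5 sphere, the r=11 cylinder at (14, 3) partially overlaps it — only the 2.66 mm² overlap (of its 377.69 mm²) is removed, clipping the outline — boundary = 26.39 mm; (rotated 15° about Z; rotation is an isometry so areas/perimeters/island counts are preserved). So its perimeter = 26.39 mm. Layer 29 (z = 5.8): the r=5.5 sphere contributes a regular 32-gon of circumradius √(5.5²−0.3²) = 5.492 (perimeter = 2·32·5.492·sin(180°/32) = 34.45 mm); the cylinder at (14, 3): section is a regular 32-gon, circumradius r=11 (perimeter = 2·32·11.000·sin(180°/32) = 69.00 mm); Taking the first minus the rest: starting from the r=5.5 sphere, the r=11 cylinder at (14, 3) partially overlaps it — only the 10.77 mm² overlap (of its 377.69 mm²) is removed, clipping the outline — boundary = 33.86 mm; (whole slice rotated 15° about Z — lengths, areas and connectivity unchanged). So its perimeter = 33.86 mm. Layer 29 is larger (33.86 vs 26.39 mm).

layer 29 (z = 5.8 mm)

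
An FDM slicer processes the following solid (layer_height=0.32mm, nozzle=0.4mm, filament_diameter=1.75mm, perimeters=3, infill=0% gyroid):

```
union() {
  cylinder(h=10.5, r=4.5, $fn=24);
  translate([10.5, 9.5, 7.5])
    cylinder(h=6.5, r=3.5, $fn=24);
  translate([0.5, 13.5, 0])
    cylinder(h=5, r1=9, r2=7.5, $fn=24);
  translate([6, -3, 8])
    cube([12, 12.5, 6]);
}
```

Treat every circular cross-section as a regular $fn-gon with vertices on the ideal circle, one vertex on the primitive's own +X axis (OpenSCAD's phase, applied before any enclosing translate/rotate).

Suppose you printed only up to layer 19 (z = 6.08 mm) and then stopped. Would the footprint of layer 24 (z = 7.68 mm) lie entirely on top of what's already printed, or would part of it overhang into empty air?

Compare the two slices. At z = 6.08: the r=4.5 cylinder gives a regular 24-gon of circumradius 4.5 (constant along its height) (area = (24/2)·4.500²·sin(360°/24) = 62.89 mm²); the cylinder at (10.5, 9.5) is absent (z outside [7.5, 14]); the cone at (0.5, 13.5) is not intersected at this z (z outside [0, 5]); the cube at (6, -3) is absent (z outside [8, 14]); Merging all regions: only the r=4.5 cylinder is present, so the union is just that shape — area = 62.89 mm². At z = 7.68: the r=4.5 cylinder contributes a regular 24-gon of circumradius 4.5 (area = (24/2)·4.500²·sin(360°/24) = 62.89 mm²); the r=3.5 cylinder at (10.5, 9.5) gives a regular 24-gon of circumradius 3.5 (constant along its height) (area = (24/2)·3.500²·sin(360°/24) = 38.05 mm²); the cone at (0.5, 13.5) is absent (z outside [0, 5]); the cube at (6, -3) is not intersected at this z (z outside [8, 14]); Taking the union: the 2 present regions are separate (no shared area or edge), so areas and boundary lengths simply add and each stays a separate island — area = 100.94 mm². Checking containment: at z = 7.68 the cross-section extends beyond the z = 6.08 cross-section by about 38.05 mm².

part overhangs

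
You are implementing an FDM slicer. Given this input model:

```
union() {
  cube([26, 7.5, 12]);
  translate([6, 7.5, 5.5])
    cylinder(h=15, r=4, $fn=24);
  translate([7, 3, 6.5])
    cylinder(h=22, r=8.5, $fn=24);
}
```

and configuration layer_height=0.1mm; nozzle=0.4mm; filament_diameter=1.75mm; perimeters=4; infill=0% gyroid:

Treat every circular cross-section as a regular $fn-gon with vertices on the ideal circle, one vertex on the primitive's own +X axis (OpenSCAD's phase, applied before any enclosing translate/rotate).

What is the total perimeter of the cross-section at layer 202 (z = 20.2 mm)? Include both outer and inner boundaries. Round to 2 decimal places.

At z = 20.2 mm: the cube does not reach this height (z outside [0, 12]); the r=4 cylinder at (6, 7.5) gives a regular 24-gon of circumradius 4 (constant along its height) (perimeter = 2·24·4.000·sin(180°/24) = 25.06 mm); the cylinder at (7, 3): section is a regular 24-gon, circumradius r=8.5 (perimeter = 2·24·8.500·sin(180°/24) = 53.25 mm); Combining (union): the regions partially overlap (shared area 49.43 mm²), so the edge portions inside another operand are dropped and the merged outline is re-measured after clipping — boundary = 53.31 mm. Overall, the cross-section is a single solid region. Total boundary length (outer) = 53.31 mm.

53.31 mm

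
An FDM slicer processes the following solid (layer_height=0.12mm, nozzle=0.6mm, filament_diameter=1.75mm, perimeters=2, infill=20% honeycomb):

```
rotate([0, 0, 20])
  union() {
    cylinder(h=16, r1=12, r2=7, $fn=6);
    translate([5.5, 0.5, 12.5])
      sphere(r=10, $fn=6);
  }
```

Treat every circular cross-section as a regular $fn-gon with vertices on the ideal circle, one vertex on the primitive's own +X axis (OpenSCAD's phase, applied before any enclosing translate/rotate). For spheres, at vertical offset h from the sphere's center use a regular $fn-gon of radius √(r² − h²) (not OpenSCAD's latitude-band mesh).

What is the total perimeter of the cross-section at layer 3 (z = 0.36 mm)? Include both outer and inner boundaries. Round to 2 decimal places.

71.33 mm

At z = 0.36 mm: the cone (r1=12→r2=7) has section circumradius 11.887 here — a regular 6-gon (perimeter = 2·6·11.887·sin(180°/6) = 71.32 mm); the sphere at (5.5, 0.5) is not intersected at this z (|z−center|=12.140 > r=10); Merging all regions: only the cone is present, so the union is just that shape — boundary = 71.33 mm; (rotated 20° about Z; rotation is an isometry so areas/perimeters/island counts are preserved). Overall, the cross-section is a single solid region. Total boundary length (outer) = 71.33 mm.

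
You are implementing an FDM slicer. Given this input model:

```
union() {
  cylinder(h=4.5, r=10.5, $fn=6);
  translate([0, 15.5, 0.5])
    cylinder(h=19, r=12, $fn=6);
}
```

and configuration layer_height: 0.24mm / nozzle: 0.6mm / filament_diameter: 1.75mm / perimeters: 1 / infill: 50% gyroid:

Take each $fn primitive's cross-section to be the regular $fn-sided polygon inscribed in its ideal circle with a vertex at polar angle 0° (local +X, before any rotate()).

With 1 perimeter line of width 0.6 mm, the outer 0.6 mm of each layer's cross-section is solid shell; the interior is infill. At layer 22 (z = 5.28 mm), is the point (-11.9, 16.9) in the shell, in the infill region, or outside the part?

At z = 5.28 mm: the cylinder does not reach this height (z outside [0, 4.5]); the r=12 cylinder at (0, 15.5) gives a regular 6-gon of circumradius 12 (constant along its height); Combining (union): only the r=12 cylinder at (0, 15.5) is present, so the union is just that shape — 1 connected region. Overall, the cross-section is a single solid region. The nearest boundary edge runs (-6.00, 25.89)→(-12.00, 15.50); distance from the point to it = 0.61 mm. The point is not inside any of the regions above, so it lies outside the cross-section (0.61 mm from the nearest boundary).

outside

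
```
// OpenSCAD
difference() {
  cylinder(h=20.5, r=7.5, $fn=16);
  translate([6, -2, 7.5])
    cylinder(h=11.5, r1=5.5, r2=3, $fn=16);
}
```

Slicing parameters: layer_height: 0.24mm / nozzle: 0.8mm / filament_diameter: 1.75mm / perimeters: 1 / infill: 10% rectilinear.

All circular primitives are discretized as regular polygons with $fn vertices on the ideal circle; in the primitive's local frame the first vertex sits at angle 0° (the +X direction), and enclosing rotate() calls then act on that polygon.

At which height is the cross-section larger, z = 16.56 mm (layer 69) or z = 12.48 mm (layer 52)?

Layer 69 (z = 16.56): the r=7.5 cylinder gives a regular 16-gon of circumradius 7.5 (constant along its height) (area = (16/2)·7.500²·sin(360°/16) = 172.21 mm²); the cone at (6, -2): at t=0.788 of its height the radius interpolates to r₁+(r₂−r₁)t = 3.530, giving a regular 16-gon of that circumradius (area = (16/2)·3.530²·sin(360°/16) = 38.16 mm²); After the difference (first − rest): starting from the r=7.5 cylinder (172.21 mm²), the cone at (6, -2) partially overlaps it — only the 24.65 mm² overlap (of its 38.16 mm²) is removed, clipping the outline — area = 147.56 mm². So its area = 147.56 mm². Layer 52 (z = 12.48): the r=7.5 cylinder gives a regular 16-gon of circumradius 7.5 (constant along its height) (area = (16/2)·7.500²·sin(360°/16) = 172.21 mm²); the cone at (6, -2) contributes a regular 16-gon of circumradius 4.417 (interpolated between r1=5.5 and r2=3 at t=0.433) (area = (16/2)·4.417²·sin(360°/16) = 59.74 mm²); Taking the first minus the rest: starting from the r=7.5 cylinder (172.21 mm²), the cone at (6, -2) partially overlaps it — only the 35.30 mm² overlap (of its 59.74 mm²) is removed, clipping the outline — area = 136.91 mm². So its area = 136.91 mm². Layer 69 is larger (147.56 vs 136.91 mm²).

layer 69 (z = 16.56 mm)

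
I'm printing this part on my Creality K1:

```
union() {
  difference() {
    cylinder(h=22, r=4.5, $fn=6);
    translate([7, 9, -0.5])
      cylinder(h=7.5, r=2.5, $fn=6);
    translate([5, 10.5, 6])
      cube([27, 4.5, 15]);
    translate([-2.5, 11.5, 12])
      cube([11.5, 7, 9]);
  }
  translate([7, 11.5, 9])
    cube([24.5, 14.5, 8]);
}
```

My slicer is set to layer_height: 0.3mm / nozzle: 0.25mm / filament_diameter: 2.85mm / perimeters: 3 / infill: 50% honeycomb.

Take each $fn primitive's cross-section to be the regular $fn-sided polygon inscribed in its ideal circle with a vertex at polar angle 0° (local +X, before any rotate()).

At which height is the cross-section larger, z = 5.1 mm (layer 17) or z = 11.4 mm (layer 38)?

Layer 17 (z = 5.1): the cylinder: section is a regular 6-gon, circumradius r=4.5 (area = (6/2)·4.500²·sin(360°/6) = 52.61 mm²); the r=2.5 cylinder at (7, 9) contributes a regular 6-gon of circumradius 2.5 (area = (6/2)·2.500²·sin(360°/6) = 16.24 mm²); the cube at (5, 10.5) is not intersected at this z (z outside [6, 21]); the cube at (-2.5, 11.5) is absent (z outside [12, 21]); Taking the first minus the rest: starting from the r=4.5 cylinder (52.61 mm²), the r=2.5 cylinder at (7, 9) misses the remaining region (no effect) — area = 52.61 mm²; the cube at (7, 11.5) is not intersected at this z (z outside [9, 17]); Taking the union: only that combined region is present, so the union is just that shape — area = 52.61 mm². So its area = 52.61 mm². Layer 38 (z = 11.4): the r=4.5 cylinder contributes a regular 6-gon of circumradius 4.5 (area = (6/2)·4.500²·sin(360°/6) = 52.61 mm²); the cylinder at (7, 9) is not intersected at this z (z outside [-0.5, 7]); the cube at (5, 10.5) (footprint 27×4.5) is included at this height (area 121.50 mm²); the cube at (-2.5, 11.5) is not intersected at this z (z outside [12, 21]); Taking the first minus the rest: starting from the r=4.5 cylinder (52.61 mm²), the 27×4.5 cube at (5, 10.5) misses the remaining region (no effect) — area = 52.61 mm²; the 24.5×14.5 cube at (7, 11.5) contributes its full rectangle (area 355.25 mm²); Combining (union): the 2 present regions are separate (no shared area or edge), so areas and boundary lengths simply add and each stays a separate island — area = 407.86 mm². So its area = 407.86 mm². Layer 38 is larger (407.86 vs 52.61 mm²).

layer 38 (z = 11.4 mm)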